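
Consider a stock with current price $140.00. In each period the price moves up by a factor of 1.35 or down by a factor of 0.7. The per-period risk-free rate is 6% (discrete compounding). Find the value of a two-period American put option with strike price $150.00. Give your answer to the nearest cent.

$25.78

Risk-neutral probability p = (1 + 0.06 − 0.7)/(1.35 − 0.7) = 0.3600/0.6500 = 0.5538
Terminal stock prices: S_uu = 255.2, S_ud = 132.3, S_dd = 68.6
Terminal payoffs (K − S): max(-105.2, 0) = 0, max(17.7, 0) = 17.7, max(81.4, 0) = 81.4
Node u (S = 189): continuation = 1/1.06·[0.5538·0.0000 + 0.4462·17.7000] = 7.4499; exercise value = 0.0000 ≤ continuation, so V_u = 7.4499
Node d (S = 98): continuation = 1/1.06·[0.5538·17.7000 + 0.4462·81.4000] = 43.5094; exercise value = 52.0000 > continuation, so V_d = 52.0000 (exercise)
Node 0 (S = 140): continuation = 1/1.06·[0.5538·7.4499 + 0.4462·52.0000] = 25.7794; exercise value = 10.0000 ≤ continuation, so V_0 = 25.7794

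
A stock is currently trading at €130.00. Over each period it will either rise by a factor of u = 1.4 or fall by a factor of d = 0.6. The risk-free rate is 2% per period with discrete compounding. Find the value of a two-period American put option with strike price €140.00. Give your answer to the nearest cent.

€36.26

Risk-neutral probability p = (1 + 0.02 − 0.6)/(1.4 − 0.6) = 0.4200/0.8000 = 0.5250
Terminal stock prices: S_uu = 254.8, S_ud = 109.2, S_dd = 46.8
Terminal payoffs (K − S): max(-114.8, 0) = 0, max(30.8, 0) = 30.8, max(93.2, 0) = 93.2
Node u (S = 182): continuation = 1/1.02·[0.5250·0.0000 + 0.4750·30.8000] = 14.3431; exercise value = 0.0000 ≤ continuation, so V_u = 14.3431
Node d (S = 78): continuation = 1/1.02·[0.5250·30.8000 + 0.4750·93.2000] = 59.2549; exercise value = 62.0000 > continuation, so V_d = 62.0000 (exercise)
Node 0 (S = 130): continuation = 1/1.02·[0.5250·14.3431 + 0.4750·62.0000] = 36.2550; exercise value = 10.0000 ≤ continuation, so V_0 = 36.2550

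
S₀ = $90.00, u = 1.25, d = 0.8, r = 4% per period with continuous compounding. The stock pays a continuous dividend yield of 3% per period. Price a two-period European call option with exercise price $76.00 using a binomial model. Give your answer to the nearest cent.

$19.43

Per-period risk-free factor R = e^0.04 = 1.0408; dividend-adjusted growth = e^(0.04−0.03) = 1.0101.
Risk-neutral probability p = (1.0101 − 0.8)/(1.25 − 0.8) = 0.2101/0.4500 = 0.4668
Terminal stock prices: S_uu = 140.6, S_ud = 90, S_dd = 57.6
Terminal payoffs (S − K): max(64.62, 0) = 64.62, max(14, 0) = 14, max(-18.4, 0) = 0
Node u (S = 112.5): V_u = e^(−0.04)·[0.4668·64.6250 + 0.5332·14.0000] = 36.1551
Node d (S = 72): V_d = e^(−0.04)·[0.4668·14.0000 + 0.5332·0.0000] = 6.2787
Node 0 (S = 90): V_0 = e^(−0.04)·[0.4668·36.1551 + 0.5332·6.2787] = 19.4313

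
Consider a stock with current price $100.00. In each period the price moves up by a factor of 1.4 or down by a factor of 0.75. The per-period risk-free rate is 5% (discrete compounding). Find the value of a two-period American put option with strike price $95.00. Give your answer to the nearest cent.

Risk-neutral probability p = (1 + 0.05 − 0.75)/(1.4 − 0.75) = 0.3000/0.6500 = 0.4615
Terminal stock prices: S_uu = 196, S_ud = 105, S_dd = 56.25
Terminal payoffs (K − S): max(-101, 0) = 0, max(-10, 0) = 0, max(38.75, 0) = 38.75
Node u (S = 140): continuation = 1/1.05·[0.4615·0.0000 + 0.5385·0.0000] = 0.0000; exercise value = 0.0000 ≤ continuation, so V_u = 0.0000
Node d (S = 75): continuation = 1/1.05·[0.4615·0.0000 + 0.5385·38.7500] = 19.8718; exercise value = 20.0000 > continuation, so V_d = 20.0000 (exercise)
Node 0 (S = 100): continuation = 1/1.05·[0.4615·0.0000 + 0.5385·20.0000] = 10.2564; exercise value = 0.0000 ≤ continuation, so V_0 = 10.2564

$10.26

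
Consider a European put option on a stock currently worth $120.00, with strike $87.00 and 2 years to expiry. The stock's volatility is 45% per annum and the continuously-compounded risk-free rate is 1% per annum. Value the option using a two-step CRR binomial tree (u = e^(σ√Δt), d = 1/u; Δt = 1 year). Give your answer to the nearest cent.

$13.48

CRR parameters: u = e^(σ√Δt) = e^(0.45·√1) = 1.5683, d = 1/u = 0.6376
Per-period rate: rΔt = 0.01·1 = 0.01, so R = e^0.01 = 1.0101
Risk-neutral probability p = (e^0.01 − 0.6376)/(1.5683 − 0.6376) = 0.3724/0.9307 = 0.4002
Terminal stock prices: S_uu = 295.2, S_ud = 120, S_dd = 48.79
Terminal payoffs (K − S): max(-208.2, 0) = 0, max(-33, 0) = 0, max(38.21, 0) = 38.21
Node u (S = 188.2): V_u = e^(−0.01)·[0.4002·0.0000 + 0.5998·0.0000] = 0.0000
Node d (S = 76.52): V_d = e^(−0.01)·[0.4002·0.0000 + 0.5998·38.2116] = 22.6928
Node 0 (S = 120): V_0 = e^(−0.01)·[0.4002·0.0000 + 0.5998·22.6928] = 13.4766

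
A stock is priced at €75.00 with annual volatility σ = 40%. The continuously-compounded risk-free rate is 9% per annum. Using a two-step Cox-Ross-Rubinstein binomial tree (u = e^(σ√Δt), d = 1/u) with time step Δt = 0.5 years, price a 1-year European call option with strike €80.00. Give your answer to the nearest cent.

CRR parameters: u = e^(σ√Δt) = e^(0.4·√0.5) = 1.3269, d = 1/u = 0.7536
Per-period rate: rΔt = 0.09·0.5 = 0.045, so R = e^0.045 = 1.0460
Risk-neutral probability p = (e^0.045 − 0.7536)/(1.3269 − 0.7536) = 0.2924/0.5733 = 0.5100
Terminal stock prices: S_uu = 132, S_ud = 75, S_dd = 42.6
Terminal payoffs (S − K): max(52.05, 0) = 52.05, max(-5, 0) = 0, max(-37.4, 0) = 0
Node u (S = 99.52): V_u = e^(−0.045)·[0.5100·52.0491 + 0.4900·0.0000] = 25.3794
Node d (S = 56.52): V_d = e^(−0.045)·[0.5100·0.0000 + 0.4900·0.0000] = 0.0000
Node 0 (S = 75): V_0 = e^(−0.045)·[0.5100·25.3794 + 0.4900·0.0000] = 12.3751

€12.38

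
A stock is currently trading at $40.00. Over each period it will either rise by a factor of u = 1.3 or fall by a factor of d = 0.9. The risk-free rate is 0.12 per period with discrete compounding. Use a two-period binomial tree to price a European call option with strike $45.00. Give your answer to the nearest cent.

Risk-neutral probability p = (1 + 0.12 − 0.9)/(1.3 − 0.9) = 0.2200/0.4000 = 0.5500
Terminal stock prices: S_uu = 67.6, S_ud = 46.8, S_dd = 32.4
Terminal payoffs (S − K): max(22.6, 0) = 22.6, max(1.8, 0) = 1.8, max(-12.6, 0) = 0
Node u (S = 52): V_u = 1/1.12·[0.5500·22.6000 + 0.4500·1.8000] = 11.8214
Node d (S = 36): V_d = 1/1.12·[0.5500·1.8000 + 0.4500·0.0000] = 0.8839
Node 0 (S = 40): V_0 = 1/1.12·[0.5500·11.8214 + 0.4500·0.8839] = 6.1603

$6.16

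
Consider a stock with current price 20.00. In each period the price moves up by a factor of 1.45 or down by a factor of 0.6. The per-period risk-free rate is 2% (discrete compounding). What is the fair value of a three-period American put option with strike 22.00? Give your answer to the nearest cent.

Risk-neutral probability p = (1 + 0.02 − 0.6)/(1.45 − 0.6) = 0.4200/0.8500 = 0.4941
Terminal stock prices: S_uuu = 60.97, S_uud = 25.23, S_udd = 10.44, S_ddd = 4.32
Terminal payoffs (K − S): max(-38.97, 0) = 0, max(-3.23, 0) = 0, max(11.56, 0) = 11.56, max(17.68, 0) = 17.68
Node uu (S = 42.05): continuation = 1/1.02·[0.4941·0.0000 + 0.5059·0.0000] = 0.0000; exercise value = 0.0000 ≤ continuation, so V_uu = 0.0000
Node ud (S = 17.4): continuation = 1/1.02·[0.4941·0.0000 + 0.5059·11.5600] = 5.7333; exercise value = 4.6000 ≤ continuation, so V_ud = 5.7333
Node dd (S = 7.2): continuation = 1/1.02·[0.4941·11.5600 + 0.5059·17.6800] = 14.3686; exercise value = 14.8000 > continuation, so V_dd = 14.8000 (exercise)
Node u (S = 29): continuation = 1/1.02·[0.4941·0.0000 + 0.5059·5.7333] = 2.8435; exercise value = 0.0000 ≤ continuation, so V_u = 2.8435
Node d (S = 12): continuation = 1/1.02·[0.4941·5.7333 + 0.5059·14.8000] = 10.1176; exercise value = 10.0000 ≤ continuation, so V_d = 10.1176
Node 0 (S = 20): continuation = 1/1.02·[0.4941·2.8435 + 0.5059·10.1176] = 6.3955; exercise value = 2.0000 ≤ continuation, so V_0 = 6.3955

6.40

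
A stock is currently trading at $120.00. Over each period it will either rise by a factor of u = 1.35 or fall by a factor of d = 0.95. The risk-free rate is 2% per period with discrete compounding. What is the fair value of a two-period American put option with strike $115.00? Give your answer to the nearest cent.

$4.38

Risk-neutral probability p = (1 + 0.02 − 0.95)/(1.35 − 0.95) = 0.0700/0.4000 = 0.1750
Terminal stock prices: S_uu = 218.7, S_ud = 153.9, S_dd = 108.3
Terminal payoffs (K − S): max(-103.7, 0) = 0, max(-38.9, 0) = 0, max(6.7, 0) = 6.7
Node u (S = 162): continuation = 1/1.02·[0.1750·0.0000 + 0.8250·0.0000] = 0.0000; exercise value = 0.0000 ≤ continuation, so V_u = 0.0000
Node d (S = 114): continuation = 1/1.02·[0.1750·0.0000 + 0.8250·6.7000] = 5.4191; exercise value = 1.0000 ≤ continuation, so V_d = 5.4191
Node 0 (S = 120): continuation = 1/1.02·[0.1750·0.0000 + 0.8250·5.4191] = 4.3831; exercise value = 0.0000 ≤ continuation, so V_0 = 4.3831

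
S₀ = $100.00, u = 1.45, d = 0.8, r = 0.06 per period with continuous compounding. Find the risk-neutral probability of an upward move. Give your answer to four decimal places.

p = 0.4028

Risk-neutral probability p = (e^0.06 − 0.8)/(1.45 − 0.8) = 0.2618/0.6500 = 0.4028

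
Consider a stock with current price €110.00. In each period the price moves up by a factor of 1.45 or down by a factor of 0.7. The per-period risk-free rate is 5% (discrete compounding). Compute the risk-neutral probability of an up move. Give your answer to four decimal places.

Risk-neutral probability p = (1 + 0.05 − 0.7)/(1.45 − 0.7) = 0.3500/0.7500 = 0.4667

p = 0.4667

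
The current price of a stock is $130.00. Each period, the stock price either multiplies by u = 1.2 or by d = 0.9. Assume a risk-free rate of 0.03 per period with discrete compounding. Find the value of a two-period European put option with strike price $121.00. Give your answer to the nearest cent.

Risk-neutral probability p = (1 + 0.03 − 0.9)/(1.2 − 0.9) = 0.1300/0.3000 = 0.4333
Terminal stock prices: S_uu = 187.2, S_ud = 140.4, S_dd = 105.3
Terminal payoffs (K − S): max(-66.2, 0) = 0, max(-19.4, 0) = 0, max(15.7, 0) = 15.7
Node u (S = 156): V_u = 1/1.03·[0.4333·0.0000 + 0.5667·0.0000] = 0.0000
Node d (S = 117): V_d = 1/1.03·[0.4333·0.0000 + 0.5667·15.7000] = 8.6375
Node 0 (S = 130): V_0 = 1/1.03·[0.4333·0.0000 + 0.5667·8.6375] = 4.7520

$4.75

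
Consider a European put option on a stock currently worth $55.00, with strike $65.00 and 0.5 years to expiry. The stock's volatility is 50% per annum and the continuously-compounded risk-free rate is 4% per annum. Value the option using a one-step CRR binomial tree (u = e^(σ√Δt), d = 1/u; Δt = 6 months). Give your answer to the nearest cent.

CRR parameters: u = e^(σ√Δt) = e^(0.5·√0.5) = 1.4241, d = 1/u = 0.7022
Per-period rate: rΔt = 0.04·0.5 = 0.02, so R = e^0.02 = 1.0202
Risk-neutral probability p = (e^0.02 − 0.7022)/(1.4241 − 0.7022) = 0.3180/0.7219 = 0.4405
Terminal stock prices: S_u = 78.33, S_d = 38.62
Terminal payoffs (K − S): max(-13.33, 0) = 0, max(26.38, 0) = 26.38
Node 0 (S = 55): V_0 = e^(−0.02)·[0.4405·0.0000 + 0.5595·26.3796] = 14.4671

$14.47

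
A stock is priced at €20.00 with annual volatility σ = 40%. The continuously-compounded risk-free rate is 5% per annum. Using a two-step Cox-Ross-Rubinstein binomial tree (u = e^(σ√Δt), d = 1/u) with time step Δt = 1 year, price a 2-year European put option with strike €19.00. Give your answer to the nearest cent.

€2.61

CRR parameters: u = e^(σ√Δt) = e^(0.4·√1) = 1.4918, d = 1/u = 0.6703
Per-period rate: rΔt = 0.05·1 = 0.05, so R = e^0.05 = 1.0513
Risk-neutral probability p = (e^0.05 − 0.6703)/(1.4918 − 0.6703) = 0.3810/0.8215 = 0.4637
Terminal stock prices: S_uu = 44.51, S_ud = 20, S_dd = 8.987
Terminal payoffs (K − S): max(-25.51, 0) = 0, max(-1, 0) = 0, max(10.01, 0) = 10.01
Node u (S = 29.84): V_u = e^(−0.05)·[0.4637·0.0000 + 0.5363·0.0000] = 0.0000
Node d (S = 13.41): V_d = e^(−0.05)·[0.4637·0.0000 + 0.5363·10.0134] = 5.1081
Node 0 (S = 20): V_0 = e^(−0.05)·[0.4637·0.0000 + 0.5363·5.1081] = 2.6057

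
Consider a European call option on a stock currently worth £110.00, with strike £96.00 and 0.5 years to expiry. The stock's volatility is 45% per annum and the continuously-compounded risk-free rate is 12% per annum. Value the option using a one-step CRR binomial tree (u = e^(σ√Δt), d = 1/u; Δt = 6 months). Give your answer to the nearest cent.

£26.86

CRR parameters: u = e^(σ√Δt) = e^(0.45·√0.5) = 1.3746, d = 1/u = 0.7275
Per-period rate: rΔt = 0.12·0.5 = 0.06, so R = e^0.06 = 1.0618
Risk-neutral probability p = (e^0.06 − 0.7275)/(1.3746 − 0.7275) = 0.3344/0.6472 = 0.5167
Terminal stock prices: S_u = 151.2, S_d = 80.02
Terminal payoffs (S − K): max(55.21, 0) = 55.21, max(-15.98, 0) = 0
Node 0 (S = 110): V_0 = e^(−0.06)·[0.5167·55.2113 + 0.4833·0.0000] = 26.8644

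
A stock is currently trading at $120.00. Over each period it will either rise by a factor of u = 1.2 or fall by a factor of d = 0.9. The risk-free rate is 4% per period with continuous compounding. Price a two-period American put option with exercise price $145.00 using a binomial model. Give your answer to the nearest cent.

$25.00

Risk-neutral probability p = (e^0.04 − 0.9)/(1.2 − 0.9) = 0.1408/0.3000 = 0.4694
Terminal stock prices: S_uu = 172.8, S_ud = 129.6, S_dd = 97.2
Terminal payoffs (K − S): max(-27.8, 0) = 0, max(15.4, 0) = 15.4, max(47.8, 0) = 47.8
Node u (S = 144): continuation = e^(−0.04)·[0.4694·0.0000 + 0.5306·15.4000] = 7.8513; exercise value = 1.0000 ≤ continuation, so V_u = 7.8513
Node d (S = 108): continuation = e^(−0.04)·[0.4694·15.4000 + 0.5306·47.8000] = 31.3145; exercise value = 37.0000 > continuation, so V_d = 37.0000 (exercise)
Node 0 (S = 120): continuation = e^(−0.04)·[0.4694·7.8513 + 0.5306·37.0000] = 22.4042; exercise value = 25.0000 > continuation, so V_0 = 25.0000 (exercise)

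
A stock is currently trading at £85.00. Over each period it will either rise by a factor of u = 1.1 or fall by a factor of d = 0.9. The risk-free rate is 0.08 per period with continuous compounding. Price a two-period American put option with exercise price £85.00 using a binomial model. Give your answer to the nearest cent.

£0.71

Risk-neutral probability p = (e^0.08 − 0.9)/(1.1 − 0.9) = 0.1833/0.2000 = 0.9164
Terminal stock prices: S_uu = 102.9, S_ud = 84.15, S_dd = 68.85
Terminal payoffs (K − S): max(-17.85, 0) = 0, max(0.85, 0) = 0.85, max(16.15, 0) = 16.15
Node u (S = 93.5): continuation = e^(−0.08)·[0.9164·0.0000 + 0.0836·0.8500] = 0.0656; exercise value = 0.0000 ≤ continuation, so V_u = 0.0656
Node d (S = 76.5): continuation = e^(−0.08)·[0.9164·0.8500 + 0.0836·16.1500] = 1.9649; exercise value = 8.5000 > continuation, so V_d = 8.5000 (exercise)
Node 0 (S = 85): continuation = e^(−0.08)·[0.9164·0.0656 + 0.0836·8.5000] = 0.7112; exercise value = 0.0000 ≤ continuation, so V_0 = 0.7112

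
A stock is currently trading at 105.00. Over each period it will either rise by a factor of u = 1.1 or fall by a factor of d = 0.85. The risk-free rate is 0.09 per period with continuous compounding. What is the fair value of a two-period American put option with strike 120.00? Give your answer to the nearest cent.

Risk-neutral probability p = (e^0.09 − 0.85)/(1.1 − 0.85) = 0.2442/0.2500 = 0.9767
Terminal stock prices: S_uu = 127.1, S_ud = 98.18, S_dd = 75.86
Terminal payoffs (K − S): max(-7.05, 0) = 0, max(21.82, 0) = 21.82, max(44.14, 0) = 44.14
Node u (S = 115.5): continuation = e^(−0.09)·[0.9767·0.0000 + 0.0233·21.8250] = 0.4648; exercise value = 4.5000 > continuation, so V_u = 4.5000 (exercise)
Node d (S = 89.25): continuation = e^(−0.09)·[0.9767·21.8250 + 0.0233·44.1375] = 20.4217; exercise value = 30.7500 > continuation, so V_d = 30.7500 (exercise)
Node 0 (S = 105): continuation = e^(−0.09)·[0.9767·4.5000 + 0.0233·30.7500] = 4.6717; exercise value = 15.0000 > continuation, so V_0 = 15.0000 (exercise)

15.00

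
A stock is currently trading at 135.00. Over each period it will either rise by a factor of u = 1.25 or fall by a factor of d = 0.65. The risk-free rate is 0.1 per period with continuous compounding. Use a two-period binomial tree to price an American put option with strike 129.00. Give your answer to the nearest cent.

Risk-neutral probability p = (e^0.1 − 0.65)/(1.25 − 0.65) = 0.4552/0.6000 = 0.7586
Terminal stock prices: S_uu = 210.9, S_ud = 109.7, S_dd = 57.04
Terminal payoffs (K − S): max(-81.94, 0) = 0, max(19.31, 0) = 19.31, max(71.96, 0) = 71.96
Node u (S = 168.8): continuation = e^(−0.1)·[0.7586·0.0000 + 0.2414·19.3125] = 4.2181; exercise value = 0.0000 ≤ continuation, so V_u = 4.2181
Node d (S = 87.75): continuation = e^(−0.1)·[0.7586·19.3125 + 0.2414·71.9625] = 28.9740; exercise value = 41.2500 > continuation, so V_d = 41.2500 (exercise)
Node 0 (S = 135): continuation = e^(−0.1)·[0.7586·4.2181 + 0.2414·41.2500] = 11.9049; exercise value = 0.0000 ≤ continuation, so V_0 = 11.9049

11.90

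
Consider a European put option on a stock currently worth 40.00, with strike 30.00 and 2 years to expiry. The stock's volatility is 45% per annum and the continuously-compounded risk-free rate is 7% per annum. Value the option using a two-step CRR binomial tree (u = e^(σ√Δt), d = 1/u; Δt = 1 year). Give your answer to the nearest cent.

3.39

CRR parameters: u = e^(σ√Δt) = e^(0.45·√1) = 1.5683, d = 1/u = 0.6376
Per-period rate: rΔt = 0.07·1 = 0.07, so R = e^0.07 = 1.0725
Risk-neutral probability p = (e^0.07 − 0.6376)/(1.5683 − 0.6376) = 0.4349/0.9307 = 0.4673
Terminal stock prices: S_uu = 98.38, S_ud = 40, S_dd = 16.26
Terminal payoffs (K − S): max(-68.38, 0) = 0, max(-10, 0) = 0, max(13.74, 0) = 13.74
Node u (S = 62.73): V_u = e^(−0.07)·[0.4673·0.0000 + 0.5327·0.0000] = 0.0000
Node d (S = 25.51): V_d = e^(−0.07)·[0.4673·0.0000 + 0.5327·13.7372] = 6.8235
Node 0 (S = 40): V_0 = e^(−0.07)·[0.4673·0.0000 + 0.5327·6.8235] = 3.3893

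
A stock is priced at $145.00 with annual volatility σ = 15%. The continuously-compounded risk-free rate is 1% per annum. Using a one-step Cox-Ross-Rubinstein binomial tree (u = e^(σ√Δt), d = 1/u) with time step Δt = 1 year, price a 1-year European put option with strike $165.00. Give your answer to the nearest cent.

CRR parameters: u = e^(σ√Δt) = e^(0.15·√1) = 1.1618, d = 1/u = 0.8607
Per-period rate: rΔt = 0.01·1 = 0.01, so R = e^0.01 = 1.0101
Risk-neutral probability p = (e^0.01 − 0.8607)/(1.1618 − 0.8607) = 0.1493/0.3011 = 0.4959
Terminal stock prices: S_u = 168.5, S_d = 124.8
Terminal payoffs (K − S): max(-3.466, 0) = 0, max(40.2, 0) = 40.2
Node 0 (S = 145): V_0 = e^(−0.01)·[0.4959·0.0000 + 0.5041·40.1973] = 20.0600

$20.06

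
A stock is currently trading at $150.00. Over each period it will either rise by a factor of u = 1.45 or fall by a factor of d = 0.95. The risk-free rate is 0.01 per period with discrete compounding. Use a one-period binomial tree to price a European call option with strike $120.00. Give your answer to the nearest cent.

$31.19

Risk-neutral probability p = (1 + 0.01 − 0.95)/(1.45 − 0.95) = 0.0600/0.5000 = 0.1200
Terminal stock prices: S_u = 217.5, S_d = 142.5
Terminal payoffs (S − K): max(97.5, 0) = 97.5, max(22.5, 0) = 22.5
Node 0 (S = 150): V_0 = 1/1.01·[0.1200·97.5000 + 0.8800·22.5000] = 31.1881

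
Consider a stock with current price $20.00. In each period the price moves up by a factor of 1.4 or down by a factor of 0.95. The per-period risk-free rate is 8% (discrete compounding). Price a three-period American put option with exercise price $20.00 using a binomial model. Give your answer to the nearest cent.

$0.85

Risk-neutral probability p = (1 + 0.08 − 0.95)/(1.4 − 0.95) = 0.1300/0.4500 = 0.2889
Terminal stock prices: S_uuu = 54.88, S_uud = 37.24, S_udd = 25.27, S_ddd = 17.15
Terminal payoffs (K − S): max(-34.88, 0) = 0, max(-17.24, 0) = 0, max(-5.27, 0) = 0, max(2.853, 0) = 2.853
Node uu (S = 39.2): continuation = 1/1.08·[0.2889·0.0000 + 0.7111·0.0000] = 0.0000; exercise value = 0.0000 ≤ continuation, so V_uu = 0.0000
Node ud (S = 26.6): continuation = 1/1.08·[0.2889·0.0000 + 0.7111·0.0000] = 0.0000; exercise value = 0.0000 ≤ continuation, so V_ud = 0.0000
Node dd (S = 18.05): continuation = 1/1.08·[0.2889·0.0000 + 0.7111·2.8525] = 1.8782; exercise value = 1.9500 > continuation, so V_dd = 1.9500 (exercise)
Node u (S = 28): continuation = 1/1.08·[0.2889·0.0000 + 0.7111·0.0000] = 0.0000; exercise value = 0.0000 ≤ continuation, so V_u = 0.0000
Node d (S = 19): continuation = 1/1.08·[0.2889·0.0000 + 0.7111·1.9500] = 1.2840; exercise value = 1.0000 ≤ continuation, so V_d = 1.2840
Node 0 (S = 20): continuation = 1/1.08·[0.2889·0.0000 + 0.7111·1.2840] = 0.8454; exercise value = 0.0000 ≤ continuation, so V_0 = 0.8454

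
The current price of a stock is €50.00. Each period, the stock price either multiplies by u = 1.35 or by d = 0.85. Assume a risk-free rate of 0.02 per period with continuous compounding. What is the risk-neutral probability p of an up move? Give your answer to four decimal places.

p = 0.3404

Risk-neutral probability p = (e^0.02 − 0.85)/(1.35 − 0.85) = 0.1702/0.5000 = 0.3404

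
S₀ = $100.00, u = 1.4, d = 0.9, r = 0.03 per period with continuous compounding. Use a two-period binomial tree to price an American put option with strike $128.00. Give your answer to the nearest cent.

Risk-neutral probability p = (e^0.03 − 0.9)/(1.4 − 0.9) = 0.1305/0.5000 = 0.2609
Terminal stock prices: S_uu = 196, S_ud = 126, S_dd = 81
Terminal payoffs (K − S): max(-68, 0) = 0, max(2, 0) = 2, max(47, 0) = 47
Node u (S = 140): continuation = e^(−0.03)·[0.2609·0.0000 + 0.7391·2.0000] = 1.4345; exercise value = 0.0000 ≤ continuation, so V_u = 1.4345
Node d (S = 90): continuation = e^(−0.03)·[0.2609·2.0000 + 0.7391·47.0000] = 34.2170; exercise value = 38.0000 > continuation, so V_d = 38.0000 (exercise)
Node 0 (S = 100): continuation = e^(−0.03)·[0.2609·1.4345 + 0.7391·38.0000] = 27.6186; exercise value = 28.0000 > continuation, so V_0 = 28.0000 (exercise)

$28.00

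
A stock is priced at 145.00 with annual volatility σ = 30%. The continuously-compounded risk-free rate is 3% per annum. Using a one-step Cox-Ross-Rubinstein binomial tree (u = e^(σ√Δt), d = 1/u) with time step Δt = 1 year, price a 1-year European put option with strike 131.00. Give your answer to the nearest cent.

12.00

CRR parameters: u = e^(σ√Δt) = e^(0.3·√1) = 1.3499, d = 1/u = 0.7408
Per-period rate: rΔt = 0.03·1 = 0.03, so R = e^0.03 = 1.0305
Risk-neutral probability p = (e^0.03 − 0.7408)/(1.3499 − 0.7408) = 0.2896/0.6090 = 0.4756
Terminal stock prices: S_u = 195.7, S_d = 107.4
Terminal payoffs (K − S): max(-64.73, 0) = 0, max(23.58, 0) = 23.58
Node 0 (S = 145): V_0 = e^(−0.03)·[0.4756·0.0000 + 0.5244·23.5814] = 12.0015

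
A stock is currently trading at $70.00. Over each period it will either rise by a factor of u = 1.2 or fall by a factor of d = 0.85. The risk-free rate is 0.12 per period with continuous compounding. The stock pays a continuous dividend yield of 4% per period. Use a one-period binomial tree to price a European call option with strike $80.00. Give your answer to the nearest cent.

$2.36

Per-period risk-free factor R = e^0.12 = 1.1275; dividend-adjusted growth = e^(0.12−0.04) = 1.0833.
Risk-neutral probability p = (1.0833 − 0.85)/(1.2 − 0.85) = 0.2333/0.3500 = 0.6665
Terminal stock prices: S_u = 84, S_d = 59.5
Terminal payoffs (S − K): max(4, 0) = 4, max(-20.5, 0) = 0
Node 0 (S = 70): V_0 = e^(−0.12)·[0.6665·4.0000 + 0.3335·0.0000] = 2.3647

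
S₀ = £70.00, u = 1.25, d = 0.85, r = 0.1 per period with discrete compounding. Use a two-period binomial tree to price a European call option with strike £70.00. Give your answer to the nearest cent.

Risk-neutral probability p = (1 + 0.1 − 0.85)/(1.25 − 0.85) = 0.2500/0.4000 = 0.6250
Terminal stock prices: S_uu = 109.4, S_ud = 74.38, S_dd = 50.57
Terminal payoffs (S − K): max(39.38, 0) = 39.38, max(4.375, 0) = 4.375, max(-19.43, 0) = 0
Node u (S = 87.5): V_u = 1/1.1·[0.6250·39.3750 + 0.3750·4.3750] = 23.8636
Node d (S = 59.5): V_d = 1/1.1·[0.6250·4.3750 + 0.3750·0.0000] = 2.4858
Node 0 (S = 70): V_0 = 1/1.1·[0.6250·23.8636 + 0.3750·2.4858] = 14.4063

£14.41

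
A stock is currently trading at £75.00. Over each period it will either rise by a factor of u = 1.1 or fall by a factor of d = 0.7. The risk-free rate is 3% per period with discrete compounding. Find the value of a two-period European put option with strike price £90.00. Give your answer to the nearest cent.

Risk-neutral probability p = (1 + 0.03 − 0.7)/(1.1 − 0.7) = 0.3300/0.4000 = 0.8250
Terminal stock prices: S_uu = 90.75, S_ud = 57.75, S_dd = 36.75
Terminal payoffs (K − S): max(-0.75, 0) = 0, max(32.25, 0) = 32.25, max(53.25, 0) = 53.25
Node u (S = 82.5): V_u = 1/1.03·[0.8250·0.0000 + 0.1750·32.2500] = 5.4794
Node d (S = 52.5): V_d = 1/1.03·[0.8250·32.2500 + 0.1750·53.2500] = 34.8786
Node 0 (S = 75): V_0 = 1/1.03·[0.8250·5.4794 + 0.1750·34.8786] = 10.3148

£10.31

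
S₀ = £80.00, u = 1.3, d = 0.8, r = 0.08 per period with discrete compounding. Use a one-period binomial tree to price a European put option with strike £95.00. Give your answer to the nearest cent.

Risk-neutral probability p = (1 + 0.08 − 0.8)/(1.3 − 0.8) = 0.2800/0.5000 = 0.5600
Terminal stock prices: S_u = 104, S_d = 64
Terminal payoffs (K − S): max(-9, 0) = 0, max(31, 0) = 31
Node 0 (S = 80): V_0 = 1/1.08·[0.5600·0.0000 + 0.4400·31.0000] = 12.6296

£12.63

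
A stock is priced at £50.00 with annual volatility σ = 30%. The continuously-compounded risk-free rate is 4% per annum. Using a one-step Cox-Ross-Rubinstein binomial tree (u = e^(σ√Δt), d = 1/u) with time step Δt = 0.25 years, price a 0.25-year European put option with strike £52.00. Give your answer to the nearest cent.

£4.47

CRR parameters: u = e^(σ√Δt) = e^(0.3·√0.25) = 1.1618, d = 1/u = 0.8607
Per-period rate: rΔt = 0.04·0.25 = 0.01, so R = e^0.01 = 1.0101
Risk-neutral probability p = (e^0.01 − 0.8607)/(1.1618 − 0.8607) = 0.1493/0.3011 = 0.4959
Terminal stock prices: S_u = 58.09, S_d = 43.04
Terminal payoffs (K − S): max(-6.092, 0) = 0, max(8.965, 0) = 8.965
Node 0 (S = 50): V_0 = e^(−0.01)·[0.4959·0.0000 + 0.5041·8.9646] = 4.4737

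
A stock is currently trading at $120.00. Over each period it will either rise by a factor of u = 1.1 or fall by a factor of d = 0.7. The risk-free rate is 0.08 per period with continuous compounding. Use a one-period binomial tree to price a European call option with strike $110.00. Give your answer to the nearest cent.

Risk-neutral probability p = (e^0.08 − 0.7)/(1.1 − 0.7) = 0.3833/0.4000 = 0.9582
Terminal stock prices: S_u = 132, S_d = 84
Terminal payoffs (S − K): max(22, 0) = 22, max(-26, 0) = 0
Node 0 (S = 120): V_0 = e^(−0.08)·[0.9582·22.0000 + 0.0418·0.0000] = 19.4600

$19.46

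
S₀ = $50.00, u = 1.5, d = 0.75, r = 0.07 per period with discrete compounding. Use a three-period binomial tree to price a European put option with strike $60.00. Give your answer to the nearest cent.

$12.10

Risk-neutral probability p = (1 + 0.07 − 0.75)/(1.5 − 0.75) = 0.3200/0.7500 = 0.4267
Terminal stock prices: S_uuu = 168.8, S_uud = 84.38, S_udd = 42.19, S_ddd = 21.09
Terminal payoffs (K − S): max(-108.8, 0) = 0, max(-24.38, 0) = 0, max(17.81, 0) = 17.81, max(38.91, 0) = 38.91
Node uu (S = 112.5): V_uu = 1/1.07·[0.4267·0.0000 + 0.5733·0.0000] = 0.0000
Node ud (S = 56.25): V_ud = 1/1.07·[0.4267·0.0000 + 0.5733·17.8125] = 9.5444
Node dd (S = 28.12): V_dd = 1/1.07·[0.4267·17.8125 + 0.5733·38.9062] = 27.9498
Node u (S = 75): V_u = 1/1.07·[0.4267·0.0000 + 0.5733·9.5444] = 5.1141
Node d (S = 37.5): V_d = 1/1.07·[0.4267·9.5444 + 0.5733·27.9498] = 18.7821
Node 0 (S = 50): V_0 = 1/1.07·[0.4267·5.1141 + 0.5733·18.7821] = 12.1032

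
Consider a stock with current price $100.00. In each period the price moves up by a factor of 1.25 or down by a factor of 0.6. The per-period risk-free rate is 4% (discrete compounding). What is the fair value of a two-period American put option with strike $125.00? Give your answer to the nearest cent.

$30.30

Risk-neutral probability p = (1 + 0.04 − 0.6)/(1.25 − 0.6) = 0.4400/0.6500 = 0.6769
Terminal stock prices: S_uu = 156.2, S_ud = 75, S_dd = 36
Terminal payoffs (K − S): max(-31.25, 0) = 0, max(50, 0) = 50, max(89, 0) = 89
Node u (S = 125): continuation = 1/1.04·[0.6769·0.0000 + 0.3231·50.0000] = 15.5325; exercise value = 0.0000 ≤ continuation, so V_u = 15.5325
Node d (S = 60): continuation = 1/1.04·[0.6769·50.0000 + 0.3231·89.0000] = 60.1923; exercise value = 65.0000 > continuation, so V_d = 65.0000 (exercise)
Node 0 (S = 100): continuation = 1/1.04·[0.6769·15.5325 + 0.3231·65.0000] = 30.3022; exercise value = 25.0000 ≤ continuation, so V_0 = 30.3022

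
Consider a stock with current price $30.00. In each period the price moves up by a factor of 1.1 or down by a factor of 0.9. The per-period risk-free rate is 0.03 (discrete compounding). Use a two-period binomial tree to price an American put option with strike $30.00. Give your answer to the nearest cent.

Risk-neutral probability p = (1 + 0.03 − 0.9)/(1.1 − 0.9) = 0.1300/0.2000 = 0.6500
Terminal stock prices: S_uu = 36.3, S_ud = 29.7, S_dd = 24.3
Terminal payoffs (K − S): max(-6.3, 0) = 0, max(0.3, 0) = 0.3, max(5.7, 0) = 5.7
Node u (S = 33): continuation = 1/1.03·[0.6500·0.0000 + 0.3500·0.3000] = 0.1019; exercise value = 0.0000 ≤ continuation, so V_u = 0.1019
Node d (S = 27): continuation = 1/1.03·[0.6500·0.3000 + 0.3500·5.7000] = 2.1262; exercise value = 3.0000 > continuation, so V_d = 3.0000 (exercise)
Node 0 (S = 30): continuation = 1/1.03·[0.6500·0.1019 + 0.3500·3.0000] = 1.0837; exercise value = 0.0000 ≤ continuation, so V_0 = 1.0837

$1.08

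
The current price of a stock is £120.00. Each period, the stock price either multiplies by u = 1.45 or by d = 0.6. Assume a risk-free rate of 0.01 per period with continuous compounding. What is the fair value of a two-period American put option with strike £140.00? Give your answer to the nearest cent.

Risk-neutral probability p = (e^0.01 − 0.6)/(1.45 − 0.6) = 0.4101/0.8500 = 0.4824
Terminal stock prices: S_uu = 252.3, S_ud = 104.4, S_dd = 43.2
Terminal payoffs (K − S): max(-112.3, 0) = 0, max(35.6, 0) = 35.6, max(96.8, 0) = 96.8
Node u (S = 174): continuation = e^(−0.01)·[0.4824·0.0000 + 0.5176·35.6000] = 18.2428; exercise value = 0.0000 ≤ continuation, so V_u = 18.2428
Node d (S = 72): continuation = e^(−0.01)·[0.4824·35.6000 + 0.5176·96.8000] = 66.6070; exercise value = 68.0000 > continuation, so V_d = 68.0000 (exercise)
Node 0 (S = 120): continuation = e^(−0.01)·[0.4824·18.2428 + 0.5176·68.0000] = 43.5588; exercise value = 20.0000 ≤ continuation, so V_0 = 43.5588

£43.56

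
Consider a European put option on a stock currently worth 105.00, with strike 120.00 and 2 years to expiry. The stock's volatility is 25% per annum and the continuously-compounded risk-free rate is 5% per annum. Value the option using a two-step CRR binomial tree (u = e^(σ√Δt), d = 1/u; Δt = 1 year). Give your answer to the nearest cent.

17.56

CRR parameters: u = e^(σ√Δt) = e^(0.25·√1) = 1.2840, d = 1/u = 0.7788
Per-period rate: rΔt = 0.05·1 = 0.05, so R = e^0.05 = 1.0513
Risk-neutral probability p = (e^0.05 − 0.7788)/(1.2840 − 0.7788) = 0.2725/0.5052 = 0.5393
Terminal stock prices: S_uu = 173.1, S_ud = 105, S_dd = 63.69
Terminal payoffs (K − S): max(-53.12, 0) = 0, max(15, 0) = 15, max(56.31, 0) = 56.31
Node u (S = 134.8): V_u = e^(−0.05)·[0.5393·0.0000 + 0.4607·15.0000] = 6.5734
Node d (S = 81.77): V_d = e^(−0.05)·[0.5393·15.0000 + 0.4607·56.3143] = 32.3734
Node 0 (S = 105): V_0 = e^(−0.05)·[0.5393·6.5734 + 0.4607·32.3734] = 17.5591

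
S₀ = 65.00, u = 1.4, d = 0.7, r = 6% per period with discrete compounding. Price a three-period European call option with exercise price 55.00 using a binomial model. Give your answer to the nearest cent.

25.15

Risk-neutral probability p = (1 + 0.06 − 0.7)/(1.4 − 0.7) = 0.3600/0.7000 = 0.5143
Terminal stock prices: S_uuu = 178.4, S_uud = 89.18, S_udd = 44.59, S_ddd = 22.29
Terminal payoffs (S − K): max(123.4, 0) = 123.4, max(34.18, 0) = 34.18, max(-10.41, 0) = 0, max(-32.71, 0) = 0
Node uu (S = 127.4): V_uu = 1/1.06·[0.5143·123.3600 + 0.4857·34.1800] = 75.5132
Node ud (S = 63.7): V_ud = 1/1.06·[0.5143·34.1800 + 0.4857·0.0000] = 16.5833
Node dd (S = 31.85): V_dd = 1/1.06·[0.5143·0.0000 + 0.4857·0.0000] = 0.0000
Node u (S = 91): V_u = 1/1.06·[0.5143·75.5132 + 0.4857·16.5833] = 44.2359
Node d (S = 45.5): V_d = 1/1.06·[0.5143·16.5833 + 0.4857·0.0000] = 8.0458
Node 0 (S = 65): V_0 = 1/1.06·[0.5143·44.2359 + 0.4857·8.0458] = 25.1489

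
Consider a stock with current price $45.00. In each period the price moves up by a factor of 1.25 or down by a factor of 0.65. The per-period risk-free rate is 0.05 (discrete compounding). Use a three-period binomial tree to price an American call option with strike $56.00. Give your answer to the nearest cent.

$8.16

Risk-neutral probability p = (1 + 0.05 − 0.65)/(1.25 − 0.65) = 0.4000/0.6000 = 0.6667
Terminal stock prices: S_uuu = 87.89, S_uud = 45.7, S_udd = 23.77, S_ddd = 12.36
Terminal payoffs (S − K): max(31.89, 0) = 31.89, max(-10.3, 0) = 0, max(-32.23, 0) = 0, max(-43.64, 0) = 0
Node uu (S = 70.31): continuation = 1/1.05·[0.6667·31.8906 + 0.3333·0.0000] = 20.2480; exercise value = 14.3125 ≤ continuation, so V_uu = 20.2480
Node ud (S = 36.56): continuation = 1/1.05·[0.6667·0.0000 + 0.3333·0.0000] = 0.0000; exercise value = 0.0000 ≤ continuation, so V_ud = 0.0000
Node dd (S = 19.01): continuation = 1/1.05·[0.6667·0.0000 + 0.3333·0.0000] = 0.0000; exercise value = 0.0000 ≤ continuation, so V_dd = 0.0000
Node u (S = 56.25): continuation = 1/1.05·[0.6667·20.2480 + 0.3333·0.0000] = 12.8559; exercise value = 0.2500 ≤ continuation, so V_u = 12.8559
Node d (S = 29.25): continuation = 1/1.05·[0.6667·0.0000 + 0.3333·0.0000] = 0.0000; exercise value = 0.0000 ≤ continuation, so V_d = 0.0000
Node 0 (S = 45): continuation = 1/1.05·[0.6667·12.8559 + 0.3333·0.0000] = 8.1625; exercise value = 0.0000 ≤ continuation, so V_0 = 8.1625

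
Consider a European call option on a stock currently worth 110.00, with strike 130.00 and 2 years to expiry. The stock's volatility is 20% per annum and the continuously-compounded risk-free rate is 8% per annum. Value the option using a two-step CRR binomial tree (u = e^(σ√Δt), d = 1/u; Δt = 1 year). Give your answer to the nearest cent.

12.54

CRR parameters: u = e^(σ√Δt) = e^(0.2·√1) = 1.2214, d = 1/u = 0.8187
Per-period rate: rΔt = 0.08·1 = 0.08, so R = e^0.08 = 1.0833
Risk-neutral probability p = (e^0.08 − 0.8187)/(1.2214 − 0.8187) = 0.2646/0.4027 = 0.6570
Terminal stock prices: S_uu = 164.1, S_ud = 110, S_dd = 73.74
Terminal payoffs (S − K): max(34.1, 0) = 34.1, max(-20, 0) = 0, max(-56.26, 0) = 0
Node u (S = 134.4): V_u = e^(−0.08)·[0.6570·34.1007 + 0.3430·0.0000] = 20.6817
Node d (S = 90.06): V_d = e^(−0.08)·[0.6570·0.0000 + 0.3430·0.0000] = 0.0000
Node 0 (S = 110): V_0 = e^(−0.08)·[0.6570·20.6817 + 0.3430·0.0000] = 12.5432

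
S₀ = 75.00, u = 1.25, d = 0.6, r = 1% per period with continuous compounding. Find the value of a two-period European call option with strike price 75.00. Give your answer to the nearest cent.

16.46

Risk-neutral probability p = (e^0.01 − 0.6)/(1.25 − 0.6) = 0.4101/0.6500 = 0.6308
Terminal stock prices: S_uu = 117.2, S_ud = 56.25, S_dd = 27
Terminal payoffs (S − K): max(42.19, 0) = 42.19, max(-18.75, 0) = 0, max(-48, 0) = 0
Node u (S = 93.75): V_u = e^(−0.01)·[0.6308·42.1875 + 0.3692·0.0000] = 26.3490
Node d (S = 45): V_d = e^(−0.01)·[0.6308·0.0000 + 0.3692·0.0000] = 0.0000
Node 0 (S = 75): V_0 = e^(−0.01)·[0.6308·26.3490 + 0.3692·0.0000] = 16.4568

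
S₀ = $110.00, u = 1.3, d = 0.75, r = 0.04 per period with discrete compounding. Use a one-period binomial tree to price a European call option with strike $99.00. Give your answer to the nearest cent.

Risk-neutral probability p = (1 + 0.04 − 0.75)/(1.3 − 0.75) = 0.2900/0.5500 = 0.5273
Terminal stock prices: S_u = 143, S_d = 82.5
Terminal payoffs (S − K): max(44, 0) = 44, max(-16.5, 0) = 0
Node 0 (S = 110): V_0 = 1/1.04·[0.5273·44.0000 + 0.4727·0.0000] = 22.3077

$22.31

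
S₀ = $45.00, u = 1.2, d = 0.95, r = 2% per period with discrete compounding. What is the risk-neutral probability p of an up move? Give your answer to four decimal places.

Risk-neutral probability p = (1 + 0.02 − 0.95)/(1.2 − 0.95) = 0.0700/0.2500 = 0.2800

p = 0.2800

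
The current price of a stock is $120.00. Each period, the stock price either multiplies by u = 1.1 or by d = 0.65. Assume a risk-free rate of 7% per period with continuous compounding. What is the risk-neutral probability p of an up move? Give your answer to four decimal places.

p = 0.9389

Risk-neutral probability p = (e^0.07 − 0.65)/(1.1 − 0.65) = 0.4225/0.4500 = 0.9389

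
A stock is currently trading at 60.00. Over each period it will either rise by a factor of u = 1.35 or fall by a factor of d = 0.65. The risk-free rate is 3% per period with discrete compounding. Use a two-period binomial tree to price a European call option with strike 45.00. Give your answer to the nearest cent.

Risk-neutral probability p = (1 + 0.03 − 0.65)/(1.35 − 0.65) = 0.3800/0.7000 = 0.5429
Terminal stock prices: S_uu = 109.4, S_ud = 52.65, S_dd = 25.35
Terminal payoffs (S − K): max(64.35, 0) = 64.35, max(7.65, 0) = 7.65, max(-19.65, 0) = 0
Node u (S = 81): V_u = 1/1.03·[0.5429·64.3500 + 0.4571·7.6500] = 37.3107
Node d (S = 39): V_d = 1/1.03·[0.5429·7.6500 + 0.4571·0.0000] = 4.0319
Node 0 (S = 60): V_0 = 1/1.03·[0.5429·37.3107 + 0.4571·4.0319] = 21.4539

21.45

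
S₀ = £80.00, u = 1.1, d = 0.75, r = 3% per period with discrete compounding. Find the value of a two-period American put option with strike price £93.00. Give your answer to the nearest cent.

£13.00

Risk-neutral probability p = (1 + 0.03 − 0.75)/(1.1 − 0.75) = 0.2800/0.3500 = 0.8000
Terminal stock prices: S_uu = 96.8, S_ud = 66, S_dd = 45
Terminal payoffs (K − S): max(-3.8, 0) = 0, max(27, 0) = 27, max(48, 0) = 48
Node u (S = 88): continuation = 1/1.03·[0.8000·0.0000 + 0.2000·27.0000] = 5.2427; exercise value = 5.0000 ≤ continuation, so V_u = 5.2427
Node d (S = 60): continuation = 1/1.03·[0.8000·27.0000 + 0.2000·48.0000] = 30.2913; exercise value = 33.0000 > continuation, so V_d = 33.0000 (exercise)
Node 0 (S = 80): continuation = 1/1.03·[0.8000·5.2427 + 0.2000·33.0000] = 10.4798; exercise value = 13.0000 > continuation, so V_0 = 13.0000 (exercise)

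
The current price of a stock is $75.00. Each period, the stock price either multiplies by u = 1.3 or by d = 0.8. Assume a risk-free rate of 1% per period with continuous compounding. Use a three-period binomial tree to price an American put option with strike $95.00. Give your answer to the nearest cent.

Risk-neutral probability p = (e^0.01 − 0.8)/(1.3 − 0.8) = 0.2101/0.5000 = 0.4201
Terminal stock prices: S_uuu = 164.8, S_uud = 101.4, S_udd = 62.4, S_ddd = 38.4
Terminal payoffs (K − S): max(-69.78, 0) = 0, max(-6.4, 0) = 0, max(32.6, 0) = 32.6, max(56.6, 0) = 56.6
Node uu (S = 126.8): continuation = e^(−0.01)·[0.4201·0.0000 + 0.5799·0.0000] = 0.0000; exercise value = 0.0000 ≤ continuation, so V_uu = 0.0000
Node ud (S = 78): continuation = e^(−0.01)·[0.4201·0.0000 + 0.5799·32.6000] = 18.7166; exercise value = 17.0000 ≤ continuation, so V_ud = 18.7166
Node dd (S = 48): continuation = e^(−0.01)·[0.4201·32.6000 + 0.5799·56.6000] = 46.0547; exercise value = 47.0000 > continuation, so V_dd = 47.0000 (exercise)
Node u (S = 97.5): continuation = e^(−0.01)·[0.4201·0.0000 + 0.5799·18.7166] = 10.7458; exercise value = 0.0000 ≤ continuation, so V_u = 10.7458
Node d (S = 60): continuation = e^(−0.01)·[0.4201·18.7166 + 0.5799·47.0000] = 34.7687; exercise value = 35.0000 > continuation, so V_d = 35.0000 (exercise)
Node 0 (S = 75): continuation = e^(−0.01)·[0.4201·10.7458 + 0.5799·35.0000] = 24.5639; exercise value = 20.0000 ≤ continuation, so V_0 = 24.5639

$24.56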